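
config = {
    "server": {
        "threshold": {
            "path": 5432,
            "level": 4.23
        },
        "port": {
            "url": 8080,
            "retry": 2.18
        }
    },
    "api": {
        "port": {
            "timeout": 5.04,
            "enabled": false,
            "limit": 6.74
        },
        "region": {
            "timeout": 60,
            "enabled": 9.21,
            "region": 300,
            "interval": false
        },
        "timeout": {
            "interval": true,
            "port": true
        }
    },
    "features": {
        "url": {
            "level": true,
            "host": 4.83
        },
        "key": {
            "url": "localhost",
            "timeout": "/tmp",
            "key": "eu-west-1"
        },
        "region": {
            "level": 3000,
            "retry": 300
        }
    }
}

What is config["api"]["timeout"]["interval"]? True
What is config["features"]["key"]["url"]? "localhost"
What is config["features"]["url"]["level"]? True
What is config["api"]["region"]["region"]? 300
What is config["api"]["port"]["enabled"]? False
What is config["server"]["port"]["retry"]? 2.18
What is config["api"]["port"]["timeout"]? 5.04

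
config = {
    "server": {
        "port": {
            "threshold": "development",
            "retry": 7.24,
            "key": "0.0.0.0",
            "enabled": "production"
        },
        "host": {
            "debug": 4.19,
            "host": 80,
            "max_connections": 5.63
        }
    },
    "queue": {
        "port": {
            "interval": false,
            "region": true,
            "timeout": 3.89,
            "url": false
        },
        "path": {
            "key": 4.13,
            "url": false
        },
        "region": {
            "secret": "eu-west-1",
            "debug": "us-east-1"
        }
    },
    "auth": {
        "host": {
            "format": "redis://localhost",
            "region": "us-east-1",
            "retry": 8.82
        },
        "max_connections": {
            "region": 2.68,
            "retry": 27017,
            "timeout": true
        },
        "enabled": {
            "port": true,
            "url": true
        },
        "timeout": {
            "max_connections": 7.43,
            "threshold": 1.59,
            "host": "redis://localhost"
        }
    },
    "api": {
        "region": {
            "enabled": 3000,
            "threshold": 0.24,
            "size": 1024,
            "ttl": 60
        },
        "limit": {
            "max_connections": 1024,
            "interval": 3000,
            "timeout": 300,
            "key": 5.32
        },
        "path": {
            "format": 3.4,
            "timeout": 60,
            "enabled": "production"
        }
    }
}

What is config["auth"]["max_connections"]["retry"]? 27017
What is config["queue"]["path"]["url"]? False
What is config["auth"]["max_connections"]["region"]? 2.68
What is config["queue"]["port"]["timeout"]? 3.89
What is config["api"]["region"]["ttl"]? 60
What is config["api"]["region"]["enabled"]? 3000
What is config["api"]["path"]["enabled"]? "production"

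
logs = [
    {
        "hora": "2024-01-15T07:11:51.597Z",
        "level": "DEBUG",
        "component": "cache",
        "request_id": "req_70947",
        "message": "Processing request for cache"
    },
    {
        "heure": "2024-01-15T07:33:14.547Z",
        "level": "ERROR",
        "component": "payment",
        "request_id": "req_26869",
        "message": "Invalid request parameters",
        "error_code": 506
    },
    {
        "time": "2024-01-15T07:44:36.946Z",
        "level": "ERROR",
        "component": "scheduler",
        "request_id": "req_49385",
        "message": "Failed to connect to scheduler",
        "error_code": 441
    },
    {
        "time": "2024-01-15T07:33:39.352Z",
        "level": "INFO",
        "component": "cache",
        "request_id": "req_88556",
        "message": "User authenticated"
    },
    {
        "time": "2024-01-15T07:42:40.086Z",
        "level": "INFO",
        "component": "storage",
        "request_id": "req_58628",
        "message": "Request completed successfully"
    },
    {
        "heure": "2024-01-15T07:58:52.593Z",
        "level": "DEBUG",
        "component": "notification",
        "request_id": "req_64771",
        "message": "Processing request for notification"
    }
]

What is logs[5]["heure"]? "2024-01-15T07:58:52.593Z"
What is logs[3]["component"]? "cache"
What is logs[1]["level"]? "ERROR"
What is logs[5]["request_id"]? "req_64771"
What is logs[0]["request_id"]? "req_70947"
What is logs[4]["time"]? "2024-01-15T07:42:40.086Z"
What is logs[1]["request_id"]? "req_26869"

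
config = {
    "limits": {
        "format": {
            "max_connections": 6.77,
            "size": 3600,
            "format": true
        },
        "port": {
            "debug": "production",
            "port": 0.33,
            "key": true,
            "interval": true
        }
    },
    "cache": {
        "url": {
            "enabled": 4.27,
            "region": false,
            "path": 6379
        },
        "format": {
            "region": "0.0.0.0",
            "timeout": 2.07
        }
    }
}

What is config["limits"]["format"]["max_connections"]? 6.77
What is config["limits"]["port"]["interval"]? True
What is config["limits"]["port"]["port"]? 0.33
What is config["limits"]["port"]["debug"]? "production"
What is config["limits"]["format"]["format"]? True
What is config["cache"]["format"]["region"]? "0.0.0.0"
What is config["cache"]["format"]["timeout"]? 2.07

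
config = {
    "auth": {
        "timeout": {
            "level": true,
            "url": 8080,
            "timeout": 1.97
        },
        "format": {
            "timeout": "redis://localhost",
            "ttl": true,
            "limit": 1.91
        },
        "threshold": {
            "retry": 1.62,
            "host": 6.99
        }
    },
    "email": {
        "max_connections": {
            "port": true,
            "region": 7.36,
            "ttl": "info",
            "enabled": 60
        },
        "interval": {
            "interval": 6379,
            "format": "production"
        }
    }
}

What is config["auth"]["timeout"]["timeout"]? 1.97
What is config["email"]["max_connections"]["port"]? True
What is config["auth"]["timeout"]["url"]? 8080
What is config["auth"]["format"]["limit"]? 1.91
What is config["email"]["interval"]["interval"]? 6379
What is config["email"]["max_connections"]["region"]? 7.36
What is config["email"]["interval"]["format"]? "production"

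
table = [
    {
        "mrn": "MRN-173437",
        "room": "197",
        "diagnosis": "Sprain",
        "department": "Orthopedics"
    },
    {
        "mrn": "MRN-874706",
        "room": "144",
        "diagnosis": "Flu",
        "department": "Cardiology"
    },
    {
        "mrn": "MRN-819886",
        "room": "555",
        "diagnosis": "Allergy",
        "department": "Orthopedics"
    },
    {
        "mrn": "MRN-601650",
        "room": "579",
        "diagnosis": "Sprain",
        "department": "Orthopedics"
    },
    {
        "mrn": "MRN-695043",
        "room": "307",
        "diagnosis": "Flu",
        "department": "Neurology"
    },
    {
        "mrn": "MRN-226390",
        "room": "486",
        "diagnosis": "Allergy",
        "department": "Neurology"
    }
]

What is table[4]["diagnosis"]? "Flu"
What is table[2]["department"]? "Orthopedics"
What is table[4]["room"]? "307"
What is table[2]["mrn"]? "MRN-819886"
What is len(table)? 6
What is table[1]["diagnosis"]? "Flu"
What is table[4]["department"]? "Neurology"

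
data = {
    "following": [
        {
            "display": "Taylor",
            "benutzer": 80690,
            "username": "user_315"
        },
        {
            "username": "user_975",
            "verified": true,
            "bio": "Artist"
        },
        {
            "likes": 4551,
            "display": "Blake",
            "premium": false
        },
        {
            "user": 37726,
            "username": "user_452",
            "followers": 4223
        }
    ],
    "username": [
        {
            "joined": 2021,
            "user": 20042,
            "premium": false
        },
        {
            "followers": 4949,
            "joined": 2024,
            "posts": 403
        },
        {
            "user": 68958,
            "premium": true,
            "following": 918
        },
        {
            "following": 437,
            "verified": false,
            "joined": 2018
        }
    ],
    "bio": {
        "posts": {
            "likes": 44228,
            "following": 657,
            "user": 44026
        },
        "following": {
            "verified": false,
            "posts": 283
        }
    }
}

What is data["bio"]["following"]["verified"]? False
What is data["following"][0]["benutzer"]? 80690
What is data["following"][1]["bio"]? "Artist"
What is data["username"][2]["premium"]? True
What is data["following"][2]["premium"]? False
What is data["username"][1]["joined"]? 2024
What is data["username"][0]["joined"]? 2021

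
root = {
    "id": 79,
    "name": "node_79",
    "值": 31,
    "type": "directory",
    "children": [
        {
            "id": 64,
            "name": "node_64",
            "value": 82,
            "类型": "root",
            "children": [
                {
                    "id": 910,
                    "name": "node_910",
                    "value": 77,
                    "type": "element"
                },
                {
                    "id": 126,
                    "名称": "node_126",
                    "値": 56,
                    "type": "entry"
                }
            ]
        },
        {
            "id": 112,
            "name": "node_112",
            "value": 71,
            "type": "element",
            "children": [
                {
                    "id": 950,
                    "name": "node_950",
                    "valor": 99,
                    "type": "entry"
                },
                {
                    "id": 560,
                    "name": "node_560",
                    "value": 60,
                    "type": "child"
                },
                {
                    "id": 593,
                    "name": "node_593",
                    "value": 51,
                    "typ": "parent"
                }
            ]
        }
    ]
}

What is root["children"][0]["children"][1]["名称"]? "node_126"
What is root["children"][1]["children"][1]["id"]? 560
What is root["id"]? 79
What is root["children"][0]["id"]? 64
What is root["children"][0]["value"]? 82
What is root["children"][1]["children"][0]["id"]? 950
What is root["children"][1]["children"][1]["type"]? "child"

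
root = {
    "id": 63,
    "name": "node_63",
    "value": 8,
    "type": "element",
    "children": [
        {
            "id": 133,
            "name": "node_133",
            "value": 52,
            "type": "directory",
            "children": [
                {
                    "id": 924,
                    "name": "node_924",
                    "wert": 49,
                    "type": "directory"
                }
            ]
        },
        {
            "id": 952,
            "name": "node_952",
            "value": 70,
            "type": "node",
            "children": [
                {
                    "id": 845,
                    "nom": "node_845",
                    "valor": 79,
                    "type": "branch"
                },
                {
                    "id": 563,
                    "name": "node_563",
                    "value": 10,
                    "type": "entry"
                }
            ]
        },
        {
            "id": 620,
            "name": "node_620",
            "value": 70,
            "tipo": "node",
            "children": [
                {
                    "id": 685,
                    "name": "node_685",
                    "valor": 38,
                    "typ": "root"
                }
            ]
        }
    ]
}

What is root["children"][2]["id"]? 620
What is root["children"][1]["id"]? 952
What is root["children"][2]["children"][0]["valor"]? 38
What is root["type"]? "element"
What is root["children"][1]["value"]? 70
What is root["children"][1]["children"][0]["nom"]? "node_845"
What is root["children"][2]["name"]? "node_620"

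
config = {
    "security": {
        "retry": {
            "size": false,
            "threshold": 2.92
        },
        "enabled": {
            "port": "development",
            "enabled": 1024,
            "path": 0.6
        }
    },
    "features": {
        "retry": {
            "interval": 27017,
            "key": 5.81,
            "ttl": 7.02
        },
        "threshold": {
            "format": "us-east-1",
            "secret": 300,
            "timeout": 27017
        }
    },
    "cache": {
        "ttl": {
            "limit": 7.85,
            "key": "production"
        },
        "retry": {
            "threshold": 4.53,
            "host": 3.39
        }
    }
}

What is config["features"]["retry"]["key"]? 5.81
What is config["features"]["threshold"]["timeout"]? 27017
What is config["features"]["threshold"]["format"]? "us-east-1"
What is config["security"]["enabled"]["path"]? 0.6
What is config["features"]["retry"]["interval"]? 27017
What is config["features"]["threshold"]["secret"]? 300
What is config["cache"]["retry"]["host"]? 3.39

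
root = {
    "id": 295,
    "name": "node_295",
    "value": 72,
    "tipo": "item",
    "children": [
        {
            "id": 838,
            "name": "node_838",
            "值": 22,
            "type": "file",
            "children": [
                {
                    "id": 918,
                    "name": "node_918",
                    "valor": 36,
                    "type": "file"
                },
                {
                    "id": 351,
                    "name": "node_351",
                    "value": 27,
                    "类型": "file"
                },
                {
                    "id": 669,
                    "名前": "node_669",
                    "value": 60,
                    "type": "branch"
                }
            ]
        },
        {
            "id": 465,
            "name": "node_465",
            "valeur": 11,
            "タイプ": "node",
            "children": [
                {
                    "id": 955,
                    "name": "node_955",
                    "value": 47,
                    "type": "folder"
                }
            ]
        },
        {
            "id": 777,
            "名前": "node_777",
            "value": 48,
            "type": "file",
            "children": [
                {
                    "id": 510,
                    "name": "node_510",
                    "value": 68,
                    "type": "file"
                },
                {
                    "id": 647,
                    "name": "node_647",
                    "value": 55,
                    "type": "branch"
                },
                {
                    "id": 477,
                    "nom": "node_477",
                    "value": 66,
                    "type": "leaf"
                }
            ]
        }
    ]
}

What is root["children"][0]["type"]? "file"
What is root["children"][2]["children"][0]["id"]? 510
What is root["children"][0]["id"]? 838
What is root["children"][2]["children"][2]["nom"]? "node_477"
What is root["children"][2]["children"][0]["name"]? "node_510"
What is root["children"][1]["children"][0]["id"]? 955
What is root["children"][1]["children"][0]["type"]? "folder"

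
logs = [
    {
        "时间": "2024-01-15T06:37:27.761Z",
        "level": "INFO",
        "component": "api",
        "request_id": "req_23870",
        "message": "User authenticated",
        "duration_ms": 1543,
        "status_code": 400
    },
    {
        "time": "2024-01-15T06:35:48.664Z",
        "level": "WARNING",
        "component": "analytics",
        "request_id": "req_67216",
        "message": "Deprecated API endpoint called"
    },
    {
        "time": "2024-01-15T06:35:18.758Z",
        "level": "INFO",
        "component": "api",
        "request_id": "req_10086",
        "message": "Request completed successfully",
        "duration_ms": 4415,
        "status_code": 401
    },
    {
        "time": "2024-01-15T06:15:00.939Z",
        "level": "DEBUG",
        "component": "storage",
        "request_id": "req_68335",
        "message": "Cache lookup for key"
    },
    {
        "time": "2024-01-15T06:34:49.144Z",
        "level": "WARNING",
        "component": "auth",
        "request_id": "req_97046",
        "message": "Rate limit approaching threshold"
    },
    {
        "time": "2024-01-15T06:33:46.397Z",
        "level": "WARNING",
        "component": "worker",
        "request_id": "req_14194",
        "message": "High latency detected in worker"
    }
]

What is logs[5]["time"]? "2024-01-15T06:33:46.397Z"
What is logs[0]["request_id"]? "req_23870"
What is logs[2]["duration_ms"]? 4415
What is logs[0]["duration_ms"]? 1543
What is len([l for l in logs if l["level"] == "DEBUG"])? 1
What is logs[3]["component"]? "storage"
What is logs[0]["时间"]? "2024-01-15T06:37:27.761Z"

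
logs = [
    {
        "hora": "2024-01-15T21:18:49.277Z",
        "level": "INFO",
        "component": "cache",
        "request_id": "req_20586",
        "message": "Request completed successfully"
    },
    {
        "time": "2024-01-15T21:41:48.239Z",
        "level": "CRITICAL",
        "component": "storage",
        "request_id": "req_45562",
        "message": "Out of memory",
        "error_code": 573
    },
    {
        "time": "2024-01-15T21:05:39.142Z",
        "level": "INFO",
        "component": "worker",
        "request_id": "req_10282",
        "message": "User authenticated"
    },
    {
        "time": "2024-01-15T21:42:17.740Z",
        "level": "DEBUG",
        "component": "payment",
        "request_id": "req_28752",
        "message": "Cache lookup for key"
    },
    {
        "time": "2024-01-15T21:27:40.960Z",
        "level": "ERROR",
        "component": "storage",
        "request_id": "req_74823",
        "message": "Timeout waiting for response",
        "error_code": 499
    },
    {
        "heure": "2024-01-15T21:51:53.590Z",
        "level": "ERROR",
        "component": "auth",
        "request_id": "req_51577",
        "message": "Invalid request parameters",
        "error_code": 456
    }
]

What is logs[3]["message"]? "Cache lookup for key"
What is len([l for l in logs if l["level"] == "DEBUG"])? 1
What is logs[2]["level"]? "INFO"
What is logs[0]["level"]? "INFO"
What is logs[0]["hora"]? "2024-01-15T21:18:49.277Z"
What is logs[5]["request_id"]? "req_51577"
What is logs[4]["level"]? "ERROR"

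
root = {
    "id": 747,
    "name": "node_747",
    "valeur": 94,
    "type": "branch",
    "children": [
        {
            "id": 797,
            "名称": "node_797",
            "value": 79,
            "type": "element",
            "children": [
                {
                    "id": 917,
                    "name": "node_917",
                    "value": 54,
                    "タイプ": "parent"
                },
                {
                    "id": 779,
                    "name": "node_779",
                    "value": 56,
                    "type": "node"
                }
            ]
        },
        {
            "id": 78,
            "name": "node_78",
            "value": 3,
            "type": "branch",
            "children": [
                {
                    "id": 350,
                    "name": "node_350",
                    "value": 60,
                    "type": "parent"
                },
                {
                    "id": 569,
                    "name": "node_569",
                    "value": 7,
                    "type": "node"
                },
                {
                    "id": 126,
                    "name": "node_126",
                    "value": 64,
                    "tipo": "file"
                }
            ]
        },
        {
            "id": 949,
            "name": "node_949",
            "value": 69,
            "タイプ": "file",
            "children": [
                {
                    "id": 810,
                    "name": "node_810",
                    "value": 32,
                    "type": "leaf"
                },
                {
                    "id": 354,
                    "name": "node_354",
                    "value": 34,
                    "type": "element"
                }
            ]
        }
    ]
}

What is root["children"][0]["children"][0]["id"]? 917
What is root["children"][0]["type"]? "element"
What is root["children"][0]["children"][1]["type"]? "node"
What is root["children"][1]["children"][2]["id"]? 126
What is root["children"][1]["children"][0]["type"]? "parent"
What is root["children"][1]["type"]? "branch"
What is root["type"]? "branch"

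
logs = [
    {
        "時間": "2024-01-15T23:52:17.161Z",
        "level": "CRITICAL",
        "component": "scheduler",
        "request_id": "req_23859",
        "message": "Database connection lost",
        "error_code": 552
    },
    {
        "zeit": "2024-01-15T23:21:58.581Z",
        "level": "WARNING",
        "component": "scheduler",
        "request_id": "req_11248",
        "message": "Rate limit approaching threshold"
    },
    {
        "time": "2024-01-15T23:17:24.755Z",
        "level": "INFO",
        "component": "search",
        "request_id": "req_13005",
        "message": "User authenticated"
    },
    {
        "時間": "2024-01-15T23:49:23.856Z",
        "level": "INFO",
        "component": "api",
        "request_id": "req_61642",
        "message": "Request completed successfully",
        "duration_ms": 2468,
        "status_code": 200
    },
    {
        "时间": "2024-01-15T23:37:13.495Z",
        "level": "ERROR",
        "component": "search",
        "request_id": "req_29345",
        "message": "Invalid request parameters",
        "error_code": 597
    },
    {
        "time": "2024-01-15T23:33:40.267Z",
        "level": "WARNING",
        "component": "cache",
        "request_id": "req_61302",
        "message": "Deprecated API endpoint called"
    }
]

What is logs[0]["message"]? "Database connection lost"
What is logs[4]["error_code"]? 597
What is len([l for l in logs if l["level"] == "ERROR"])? 1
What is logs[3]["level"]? "INFO"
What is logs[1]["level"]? "WARNING"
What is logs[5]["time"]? "2024-01-15T23:33:40.267Z"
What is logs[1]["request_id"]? "req_11248"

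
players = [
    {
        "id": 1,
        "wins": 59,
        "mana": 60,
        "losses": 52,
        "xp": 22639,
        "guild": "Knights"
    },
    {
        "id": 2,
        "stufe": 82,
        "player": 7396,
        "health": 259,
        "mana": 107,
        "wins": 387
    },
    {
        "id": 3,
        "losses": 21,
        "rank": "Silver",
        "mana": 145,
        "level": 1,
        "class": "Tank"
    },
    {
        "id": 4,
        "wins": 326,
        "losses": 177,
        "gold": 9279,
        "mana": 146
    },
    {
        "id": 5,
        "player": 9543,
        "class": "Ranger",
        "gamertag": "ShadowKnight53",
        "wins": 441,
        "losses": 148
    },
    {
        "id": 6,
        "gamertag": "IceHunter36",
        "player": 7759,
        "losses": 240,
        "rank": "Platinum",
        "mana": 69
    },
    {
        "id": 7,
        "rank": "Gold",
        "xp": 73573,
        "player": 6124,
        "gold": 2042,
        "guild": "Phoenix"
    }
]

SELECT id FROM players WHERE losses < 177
[1, 3, 5]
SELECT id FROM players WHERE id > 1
[2, 3, 4, 5, 6, 7]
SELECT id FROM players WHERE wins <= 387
[1, 2, 4]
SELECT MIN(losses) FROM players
21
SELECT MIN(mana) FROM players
60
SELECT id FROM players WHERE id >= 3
[3, 4, 5, 6, 7]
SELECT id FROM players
[1, 2, 3, 4, 5, 6, 7]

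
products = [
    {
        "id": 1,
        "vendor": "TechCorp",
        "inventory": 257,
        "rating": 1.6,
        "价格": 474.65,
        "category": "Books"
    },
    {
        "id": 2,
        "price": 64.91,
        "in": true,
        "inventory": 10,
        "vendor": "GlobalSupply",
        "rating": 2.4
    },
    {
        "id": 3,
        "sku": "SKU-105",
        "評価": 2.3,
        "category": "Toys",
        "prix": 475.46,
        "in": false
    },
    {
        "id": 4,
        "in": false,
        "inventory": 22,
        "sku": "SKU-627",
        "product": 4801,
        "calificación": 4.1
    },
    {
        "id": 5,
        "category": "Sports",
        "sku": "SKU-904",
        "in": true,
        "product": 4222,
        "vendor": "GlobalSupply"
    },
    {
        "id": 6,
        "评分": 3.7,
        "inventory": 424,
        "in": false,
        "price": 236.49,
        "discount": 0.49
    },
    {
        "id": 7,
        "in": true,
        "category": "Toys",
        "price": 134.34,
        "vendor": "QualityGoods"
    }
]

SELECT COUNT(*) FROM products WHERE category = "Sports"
1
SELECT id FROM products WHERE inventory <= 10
[2]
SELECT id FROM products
[1, 2, 3, 4, 5, 6, 7]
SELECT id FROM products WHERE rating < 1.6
[]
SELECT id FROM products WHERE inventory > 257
[6]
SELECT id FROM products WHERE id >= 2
[2, 3, 4, 5, 6, 7]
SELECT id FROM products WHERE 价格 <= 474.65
[1]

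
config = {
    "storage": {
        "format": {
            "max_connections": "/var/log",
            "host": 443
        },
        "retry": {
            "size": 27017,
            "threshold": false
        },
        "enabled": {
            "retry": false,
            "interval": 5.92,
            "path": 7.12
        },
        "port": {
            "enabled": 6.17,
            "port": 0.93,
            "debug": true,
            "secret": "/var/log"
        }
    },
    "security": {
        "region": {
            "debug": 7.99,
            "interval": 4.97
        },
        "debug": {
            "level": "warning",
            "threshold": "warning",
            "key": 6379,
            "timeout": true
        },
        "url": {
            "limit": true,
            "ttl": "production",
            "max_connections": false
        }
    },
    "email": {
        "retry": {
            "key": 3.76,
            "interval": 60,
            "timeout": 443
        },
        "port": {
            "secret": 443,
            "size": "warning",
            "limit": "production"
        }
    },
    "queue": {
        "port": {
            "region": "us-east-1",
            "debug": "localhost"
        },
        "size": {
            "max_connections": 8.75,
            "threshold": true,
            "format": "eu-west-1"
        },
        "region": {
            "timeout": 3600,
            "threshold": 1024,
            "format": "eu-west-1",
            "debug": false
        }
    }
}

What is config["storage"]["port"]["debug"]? True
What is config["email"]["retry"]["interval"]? 60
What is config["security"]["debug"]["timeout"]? True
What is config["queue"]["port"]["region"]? "us-east-1"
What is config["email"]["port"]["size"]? "warning"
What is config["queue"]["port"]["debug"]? "localhost"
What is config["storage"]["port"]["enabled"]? 6.17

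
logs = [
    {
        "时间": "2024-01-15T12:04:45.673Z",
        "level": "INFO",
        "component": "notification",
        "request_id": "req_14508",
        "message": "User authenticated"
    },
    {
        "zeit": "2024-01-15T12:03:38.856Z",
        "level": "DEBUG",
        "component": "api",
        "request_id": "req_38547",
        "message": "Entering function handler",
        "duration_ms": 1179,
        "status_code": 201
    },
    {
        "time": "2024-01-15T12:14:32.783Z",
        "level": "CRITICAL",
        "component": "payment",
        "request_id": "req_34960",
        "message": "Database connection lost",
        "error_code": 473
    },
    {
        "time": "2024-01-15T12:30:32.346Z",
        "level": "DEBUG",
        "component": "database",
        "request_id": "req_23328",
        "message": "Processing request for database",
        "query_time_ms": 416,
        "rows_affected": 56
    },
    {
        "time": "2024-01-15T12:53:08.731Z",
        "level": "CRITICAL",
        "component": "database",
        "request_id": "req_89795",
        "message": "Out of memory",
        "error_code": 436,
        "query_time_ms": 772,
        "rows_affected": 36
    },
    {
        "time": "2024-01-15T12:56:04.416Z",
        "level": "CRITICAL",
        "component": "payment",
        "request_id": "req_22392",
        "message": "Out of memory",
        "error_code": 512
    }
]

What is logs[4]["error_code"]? 436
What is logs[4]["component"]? "database"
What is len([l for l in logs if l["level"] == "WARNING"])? 0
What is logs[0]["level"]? "INFO"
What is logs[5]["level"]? "CRITICAL"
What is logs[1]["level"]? "DEBUG"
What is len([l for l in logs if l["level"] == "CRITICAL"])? 3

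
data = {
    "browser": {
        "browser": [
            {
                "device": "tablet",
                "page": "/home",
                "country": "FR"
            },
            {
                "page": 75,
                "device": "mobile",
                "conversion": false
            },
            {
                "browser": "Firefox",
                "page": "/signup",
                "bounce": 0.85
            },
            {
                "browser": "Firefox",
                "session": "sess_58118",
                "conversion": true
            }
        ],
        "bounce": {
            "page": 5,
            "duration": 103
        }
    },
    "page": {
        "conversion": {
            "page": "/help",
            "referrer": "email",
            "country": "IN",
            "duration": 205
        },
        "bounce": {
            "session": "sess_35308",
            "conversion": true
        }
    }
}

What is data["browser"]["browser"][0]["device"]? "tablet"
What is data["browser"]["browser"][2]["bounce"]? 0.85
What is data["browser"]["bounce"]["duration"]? 103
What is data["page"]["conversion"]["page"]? "/help"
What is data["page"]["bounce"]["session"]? "sess_35308"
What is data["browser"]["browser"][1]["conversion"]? False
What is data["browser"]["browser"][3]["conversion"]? True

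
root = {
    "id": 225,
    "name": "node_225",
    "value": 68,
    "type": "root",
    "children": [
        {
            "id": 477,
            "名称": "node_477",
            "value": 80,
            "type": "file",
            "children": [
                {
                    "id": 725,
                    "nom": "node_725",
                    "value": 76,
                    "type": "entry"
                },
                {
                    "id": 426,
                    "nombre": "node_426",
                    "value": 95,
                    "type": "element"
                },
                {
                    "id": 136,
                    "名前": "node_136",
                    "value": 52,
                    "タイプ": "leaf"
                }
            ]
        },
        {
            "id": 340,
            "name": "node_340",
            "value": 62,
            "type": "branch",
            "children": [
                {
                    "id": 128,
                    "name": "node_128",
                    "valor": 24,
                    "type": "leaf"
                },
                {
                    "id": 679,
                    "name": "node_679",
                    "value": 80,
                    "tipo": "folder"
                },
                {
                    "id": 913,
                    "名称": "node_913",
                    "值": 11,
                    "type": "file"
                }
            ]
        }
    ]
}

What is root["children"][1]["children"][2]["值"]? 11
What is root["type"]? "root"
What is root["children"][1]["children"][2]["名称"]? "node_913"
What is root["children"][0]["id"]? 477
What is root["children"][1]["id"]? 340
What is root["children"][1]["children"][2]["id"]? 913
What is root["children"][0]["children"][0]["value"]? 76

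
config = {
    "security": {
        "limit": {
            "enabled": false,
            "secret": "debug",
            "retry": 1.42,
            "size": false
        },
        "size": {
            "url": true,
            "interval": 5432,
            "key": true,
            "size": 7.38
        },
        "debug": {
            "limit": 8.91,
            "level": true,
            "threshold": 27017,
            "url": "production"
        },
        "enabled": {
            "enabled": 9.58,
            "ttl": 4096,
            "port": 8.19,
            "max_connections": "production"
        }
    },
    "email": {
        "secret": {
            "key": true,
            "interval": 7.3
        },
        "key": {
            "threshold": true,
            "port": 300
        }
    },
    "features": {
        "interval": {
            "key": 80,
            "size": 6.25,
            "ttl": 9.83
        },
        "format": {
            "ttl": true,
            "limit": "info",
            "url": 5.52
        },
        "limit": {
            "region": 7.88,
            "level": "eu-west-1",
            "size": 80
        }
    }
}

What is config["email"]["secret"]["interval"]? 7.3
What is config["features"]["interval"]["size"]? 6.25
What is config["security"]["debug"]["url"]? "production"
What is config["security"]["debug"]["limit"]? 8.91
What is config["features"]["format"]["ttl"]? True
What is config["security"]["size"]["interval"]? 5432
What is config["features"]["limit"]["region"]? 7.88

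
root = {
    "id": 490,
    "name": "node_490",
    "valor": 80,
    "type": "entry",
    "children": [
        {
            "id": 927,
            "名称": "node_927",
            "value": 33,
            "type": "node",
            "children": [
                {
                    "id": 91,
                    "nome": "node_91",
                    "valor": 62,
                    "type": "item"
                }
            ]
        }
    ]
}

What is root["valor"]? 80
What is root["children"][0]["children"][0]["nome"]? "node_91"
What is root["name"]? "node_490"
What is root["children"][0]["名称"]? "node_927"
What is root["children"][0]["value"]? 33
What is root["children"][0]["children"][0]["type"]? "item"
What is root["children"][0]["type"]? "node"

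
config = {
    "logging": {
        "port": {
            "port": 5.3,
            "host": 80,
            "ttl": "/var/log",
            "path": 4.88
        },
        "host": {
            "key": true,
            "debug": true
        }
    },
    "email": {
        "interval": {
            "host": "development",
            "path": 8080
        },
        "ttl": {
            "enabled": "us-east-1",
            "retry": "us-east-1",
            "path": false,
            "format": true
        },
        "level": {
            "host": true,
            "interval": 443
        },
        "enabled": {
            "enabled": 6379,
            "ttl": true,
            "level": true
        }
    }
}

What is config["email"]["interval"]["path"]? 8080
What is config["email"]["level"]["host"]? True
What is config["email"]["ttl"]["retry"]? "us-east-1"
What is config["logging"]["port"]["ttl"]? "/var/log"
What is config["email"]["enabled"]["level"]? True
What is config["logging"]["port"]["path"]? 4.88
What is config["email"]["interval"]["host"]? "development"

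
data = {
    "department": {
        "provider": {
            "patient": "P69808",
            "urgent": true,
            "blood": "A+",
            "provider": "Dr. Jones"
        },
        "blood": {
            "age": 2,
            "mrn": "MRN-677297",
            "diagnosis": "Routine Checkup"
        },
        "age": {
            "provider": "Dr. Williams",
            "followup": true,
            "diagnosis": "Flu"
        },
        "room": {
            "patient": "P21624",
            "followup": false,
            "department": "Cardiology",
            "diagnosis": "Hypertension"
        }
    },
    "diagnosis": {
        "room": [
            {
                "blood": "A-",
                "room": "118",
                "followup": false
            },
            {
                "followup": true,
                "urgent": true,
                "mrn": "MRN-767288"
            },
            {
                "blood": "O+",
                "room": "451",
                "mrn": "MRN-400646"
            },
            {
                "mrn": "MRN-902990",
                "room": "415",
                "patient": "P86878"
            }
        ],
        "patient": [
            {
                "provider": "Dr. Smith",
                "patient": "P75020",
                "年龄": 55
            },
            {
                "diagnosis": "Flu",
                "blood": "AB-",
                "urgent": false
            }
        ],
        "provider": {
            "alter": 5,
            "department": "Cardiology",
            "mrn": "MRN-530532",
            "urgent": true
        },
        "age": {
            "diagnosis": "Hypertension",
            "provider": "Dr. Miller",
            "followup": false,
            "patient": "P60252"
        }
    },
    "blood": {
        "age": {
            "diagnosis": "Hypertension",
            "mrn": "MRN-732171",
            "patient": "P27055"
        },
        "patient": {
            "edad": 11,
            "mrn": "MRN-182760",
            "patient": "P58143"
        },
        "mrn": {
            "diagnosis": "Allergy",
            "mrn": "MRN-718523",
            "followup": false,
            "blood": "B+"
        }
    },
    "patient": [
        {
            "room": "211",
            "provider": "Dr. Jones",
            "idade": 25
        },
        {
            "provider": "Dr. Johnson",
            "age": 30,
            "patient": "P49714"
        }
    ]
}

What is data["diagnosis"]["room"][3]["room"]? "415"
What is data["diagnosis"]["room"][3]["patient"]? "P86878"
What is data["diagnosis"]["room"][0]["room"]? "118"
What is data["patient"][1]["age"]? 30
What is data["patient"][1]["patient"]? "P49714"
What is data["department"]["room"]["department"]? "Cardiology"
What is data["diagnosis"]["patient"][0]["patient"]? "P75020"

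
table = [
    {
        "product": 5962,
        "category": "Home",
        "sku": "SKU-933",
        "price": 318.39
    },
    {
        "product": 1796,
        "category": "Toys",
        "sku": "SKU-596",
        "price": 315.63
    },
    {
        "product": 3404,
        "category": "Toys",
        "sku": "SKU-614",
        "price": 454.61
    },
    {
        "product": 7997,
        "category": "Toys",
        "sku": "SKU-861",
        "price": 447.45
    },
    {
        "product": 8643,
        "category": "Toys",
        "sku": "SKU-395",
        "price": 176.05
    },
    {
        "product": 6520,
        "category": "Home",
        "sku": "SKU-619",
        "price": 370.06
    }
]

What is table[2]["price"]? 454.61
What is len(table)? 6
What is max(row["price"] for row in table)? 454.61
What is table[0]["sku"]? "SKU-933"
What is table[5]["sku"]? "SKU-619"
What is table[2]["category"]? "Toys"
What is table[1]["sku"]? "SKU-596"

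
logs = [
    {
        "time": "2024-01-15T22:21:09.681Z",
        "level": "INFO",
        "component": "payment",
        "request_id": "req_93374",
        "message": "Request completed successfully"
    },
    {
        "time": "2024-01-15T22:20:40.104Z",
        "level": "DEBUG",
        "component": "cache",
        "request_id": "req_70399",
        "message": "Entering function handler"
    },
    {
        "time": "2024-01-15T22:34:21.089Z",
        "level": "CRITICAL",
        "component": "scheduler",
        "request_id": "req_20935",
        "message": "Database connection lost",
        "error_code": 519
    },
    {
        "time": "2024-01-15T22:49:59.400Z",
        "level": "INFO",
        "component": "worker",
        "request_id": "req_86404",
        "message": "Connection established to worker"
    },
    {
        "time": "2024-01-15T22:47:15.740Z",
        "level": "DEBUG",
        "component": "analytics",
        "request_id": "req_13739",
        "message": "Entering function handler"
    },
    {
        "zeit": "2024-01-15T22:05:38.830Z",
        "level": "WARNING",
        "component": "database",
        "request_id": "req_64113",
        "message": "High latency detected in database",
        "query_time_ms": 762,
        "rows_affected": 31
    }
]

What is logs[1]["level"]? "DEBUG"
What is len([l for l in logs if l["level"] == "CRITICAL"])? 1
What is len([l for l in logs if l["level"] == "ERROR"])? 0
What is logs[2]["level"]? "CRITICAL"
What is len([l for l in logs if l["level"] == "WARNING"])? 1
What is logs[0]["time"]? "2024-01-15T22:21:09.681Z"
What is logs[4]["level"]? "DEBUG"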